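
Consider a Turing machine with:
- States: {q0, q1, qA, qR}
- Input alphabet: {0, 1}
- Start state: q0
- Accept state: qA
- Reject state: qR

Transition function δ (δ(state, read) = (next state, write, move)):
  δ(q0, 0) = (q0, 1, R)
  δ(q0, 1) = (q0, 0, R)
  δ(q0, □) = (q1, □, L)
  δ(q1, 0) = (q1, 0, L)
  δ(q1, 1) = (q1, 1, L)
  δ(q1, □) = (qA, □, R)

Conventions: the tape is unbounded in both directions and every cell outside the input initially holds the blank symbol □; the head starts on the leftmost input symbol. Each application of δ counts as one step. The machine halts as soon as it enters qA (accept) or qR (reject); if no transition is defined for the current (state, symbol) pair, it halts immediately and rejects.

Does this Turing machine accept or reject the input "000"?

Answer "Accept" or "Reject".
Step 0: [q0]000 (head at position 0)
Step 1: δ(q0, 0) = (q0, 1, R)  ⊢  1[q0]00 (head at position 1)
Step 2: δ(q0, 0) = (q0, 1, R)  ⊢  11[q0]0 (head at position 2)
Step 3: δ(q0, 0) = (q0, 1, R)  ⊢  111[q0]□ (head at position 3)
Step 4: δ(q0, □) = (q1, □, L)  ⊢  11[q1]1□ (head at position 2)
Step 5: δ(q1, 1) = (q1, 1, L)  ⊢  1[q1]11□ (head at position 1)
Step 6: δ(q1, 1) = (q1, 1, L)  ⊢  [q1]111□ (head at position 0)
Step 7: δ(q1, 1) = (q1, 1, L)  ⊢  [q1]□111□ (head at position -1)
Step 8: δ(q1, □) = (qA, □, R)  ⊢  □[qA]111□ (head at position 0)
The machine is in qA, so it halts and accepts.

Final answer: Accept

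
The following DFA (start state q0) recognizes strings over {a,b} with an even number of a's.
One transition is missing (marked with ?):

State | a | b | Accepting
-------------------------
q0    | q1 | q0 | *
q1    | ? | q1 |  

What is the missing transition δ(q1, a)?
q0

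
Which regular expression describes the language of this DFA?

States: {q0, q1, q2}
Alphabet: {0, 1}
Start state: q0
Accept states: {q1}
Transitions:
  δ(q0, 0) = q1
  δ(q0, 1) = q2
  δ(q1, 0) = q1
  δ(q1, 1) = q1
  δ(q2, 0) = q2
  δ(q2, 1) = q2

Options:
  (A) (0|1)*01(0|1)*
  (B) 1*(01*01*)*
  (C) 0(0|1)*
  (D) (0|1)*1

Testing sample strings against the DFA:
  '1011' -> rejected
  '100' -> rejected
  '001' -> accepted
  '010' -> accepted
Checking each option for a counterexample:
  (A) (0|1)*01(0|1)*: '0' is accepted by the DFA but does not match the regex → eliminated
  (B) 1*(01*01*)*: ε is rejected by the DFA but matches the regex → eliminated
  (C) 0(0|1)*: agrees with the DFA on all strings of length ≤ 4
  (D) (0|1)*1: '0' is accepted by the DFA but does not match the regex → eliminated
Only (C) 0(0|1)* is consistent with the DFA.

Final answer: (C) 0(0|1)*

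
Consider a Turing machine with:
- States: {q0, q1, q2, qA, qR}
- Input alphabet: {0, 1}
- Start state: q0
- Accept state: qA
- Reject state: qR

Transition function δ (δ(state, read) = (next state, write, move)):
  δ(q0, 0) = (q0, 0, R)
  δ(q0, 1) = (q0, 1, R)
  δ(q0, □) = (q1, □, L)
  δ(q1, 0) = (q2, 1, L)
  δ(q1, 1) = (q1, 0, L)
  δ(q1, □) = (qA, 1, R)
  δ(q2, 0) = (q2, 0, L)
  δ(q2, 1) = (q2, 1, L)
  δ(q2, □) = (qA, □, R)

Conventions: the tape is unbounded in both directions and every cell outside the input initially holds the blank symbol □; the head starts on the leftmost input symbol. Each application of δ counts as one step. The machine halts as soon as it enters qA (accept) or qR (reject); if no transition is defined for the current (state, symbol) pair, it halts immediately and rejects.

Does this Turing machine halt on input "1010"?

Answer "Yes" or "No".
Step 0: [q0]1010 (head at position 0)
Step 1: δ(q0, 1) = (q0, 1, R)  ⊢  1[q0]010 (head at position 1)
Step 2: δ(q0, 0) = (q0, 0, R)  ⊢  10[q0]10 (head at position 2)
Step 3: δ(q0, 1) = (q0, 1, R)  ⊢  101[q0]0 (head at position 3)
Step 4: δ(q0, 0) = (q0, 0, R)  ⊢  1010[q0]□ (head at position 4)
Step 5: δ(q0, □) = (q1, □, L)  ⊢  101[q1]0□ (head at position 3)
Step 6: δ(q1, 0) = (q2, 1, L)  ⊢  10[q2]11□ (head at position 2)
Step 7: δ(q2, 1) = (q2, 1, L)  ⊢  1[q2]011□ (head at position 1)
Step 8: δ(q2, 0) = (q2, 0, L)  ⊢  [q2]1011□ (head at position 0)
Step 9: δ(q2, 1) = (q2, 1, L)  ⊢  [q2]□1011□ (head at position -1)
Step 10: δ(q2, □) = (qA, □, R)  ⊢  □[qA]1011□ (head at position 0)
The machine is in qA, so it halts and accepts.
It halts after 10 steps.

Final answer: Yes - halts after 10 steps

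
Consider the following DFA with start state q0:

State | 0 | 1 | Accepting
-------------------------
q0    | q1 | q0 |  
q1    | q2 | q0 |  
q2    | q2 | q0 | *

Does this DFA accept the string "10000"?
Start in q0.
Read '1': q0 → q0
Read '0': q0 → q1
Read '0': q1 → q2
Read '0': q2 → q2
Read '0': q2 → q2
Final state q2 is accepting, so the string is accepted.

Final answer: Yes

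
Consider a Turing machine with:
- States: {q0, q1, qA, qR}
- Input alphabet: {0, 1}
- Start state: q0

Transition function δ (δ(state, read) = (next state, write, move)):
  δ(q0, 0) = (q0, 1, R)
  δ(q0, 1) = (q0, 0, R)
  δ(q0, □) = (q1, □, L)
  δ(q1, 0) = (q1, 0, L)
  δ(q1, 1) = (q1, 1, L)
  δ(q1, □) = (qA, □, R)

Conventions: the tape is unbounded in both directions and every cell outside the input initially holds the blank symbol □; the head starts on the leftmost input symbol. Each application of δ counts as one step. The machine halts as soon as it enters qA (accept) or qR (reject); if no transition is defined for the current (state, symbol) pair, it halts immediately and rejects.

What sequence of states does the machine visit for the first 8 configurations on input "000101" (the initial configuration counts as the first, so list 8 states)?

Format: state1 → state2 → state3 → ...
Step 0: [q0]000101 (head at position 0)
Step 1: δ(q0, 0) = (q0, 1, R)  ⊢  1[q0]00101 (head at position 1)
Step 2: δ(q0, 0) = (q0, 1, R)  ⊢  11[q0]0101 (head at position 2)
Step 3: δ(q0, 0) = (q0, 1, R)  ⊢  111[q0]101 (head at position 3)
Step 4: δ(q0, 1) = (q0, 0, R)  ⊢  1110[q0]01 (head at position 4)
Step 5: δ(q0, 0) = (q0, 1, R)  ⊢  11101[q0]1 (head at position 5)
Step 6: δ(q0, 1) = (q0, 0, R)  ⊢  111010[q0]□ (head at position 6)
Step 7: δ(q0, □) = (q1, □, L)  ⊢  11101[q1]0□ (head at position 5)
Reading off the states of these 8 configurations: q0 → q0 → q0 → q0 → q0 → q0 → q0 → q1

Final answer: q0 → q0 → q0 → q0 → q0 → q0 → q0 → q1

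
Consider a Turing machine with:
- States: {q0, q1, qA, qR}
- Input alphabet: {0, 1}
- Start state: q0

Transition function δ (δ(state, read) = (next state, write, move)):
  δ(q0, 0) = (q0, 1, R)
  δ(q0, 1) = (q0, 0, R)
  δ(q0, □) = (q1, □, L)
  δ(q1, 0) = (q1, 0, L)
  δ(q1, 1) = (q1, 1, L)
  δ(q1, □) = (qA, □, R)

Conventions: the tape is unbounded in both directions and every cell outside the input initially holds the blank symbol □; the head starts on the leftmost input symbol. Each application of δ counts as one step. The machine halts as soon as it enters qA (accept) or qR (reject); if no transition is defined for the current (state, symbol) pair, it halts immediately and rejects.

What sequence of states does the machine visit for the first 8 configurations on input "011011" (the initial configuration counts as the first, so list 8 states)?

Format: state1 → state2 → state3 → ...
Step 0: [q0]011011 (head at position 0)
Step 1: δ(q0, 0) = (q0, 1, R)  ⊢  1[q0]11011 (head at position 1)
Step 2: δ(q0, 1) = (q0, 0, R)  ⊢  10[q0]1011 (head at position 2)
Step 3: δ(q0, 1) = (q0, 0, R)  ⊢  100[q0]011 (head at position 3)
Step 4: δ(q0, 0) = (q0, 1, R)  ⊢  1001[q0]11 (head at position 4)
Step 5: δ(q0, 1) = (q0, 0, R)  ⊢  10010[q0]1 (head at position 5)
Step 6: δ(q0, 1) = (q0, 0, R)  ⊢  100100[q0]□ (head at position 6)
Step 7: δ(q0, □) = (q1, □, L)  ⊢  10010[q1]0□ (head at position 5)
Reading off the states of these 8 configurations: q0 → q0 → q0 → q0 → q0 → q0 → q0 → q1

Final answer: q0 → q0 → q0 → q0 → q0 → q0 → q0 → q1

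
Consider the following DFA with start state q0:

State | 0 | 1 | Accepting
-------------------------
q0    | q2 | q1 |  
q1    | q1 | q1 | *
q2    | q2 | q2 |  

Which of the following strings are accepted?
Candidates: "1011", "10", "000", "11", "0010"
"1011": q0 → q1 → q1 → q1 → q1; q1 is accepting → accepted
"10": q0 → q1 → q1; q1 is accepting → accepted
"000": q0 → q2 → q2 → q2; q2 is not accepting → rejected
"11": q0 → q1 → q1; q1 is accepting → accepted
"0010": q0 → q2 → q2 → q2 → q2; q2 is not accepting → rejected

Final answer: "1011", "10", "11"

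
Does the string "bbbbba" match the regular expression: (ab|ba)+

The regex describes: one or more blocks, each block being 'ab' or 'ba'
No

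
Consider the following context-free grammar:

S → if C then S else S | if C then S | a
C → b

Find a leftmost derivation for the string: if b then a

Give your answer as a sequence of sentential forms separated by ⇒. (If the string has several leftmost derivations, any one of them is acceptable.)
Start with S.
Step 1: the leftmost non-terminal is S; apply S → if C then S:  if C then S
Step 2: the leftmost non-terminal is C; apply C → b:  if b then S
Step 3: the leftmost non-terminal is S; apply S → a:  if b then a

Final answer: S ⇒ if C then S ⇒ if b then S ⇒ if b then a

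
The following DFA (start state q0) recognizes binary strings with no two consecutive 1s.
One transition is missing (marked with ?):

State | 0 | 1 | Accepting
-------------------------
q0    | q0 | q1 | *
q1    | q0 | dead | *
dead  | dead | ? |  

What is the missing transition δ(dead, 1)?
dead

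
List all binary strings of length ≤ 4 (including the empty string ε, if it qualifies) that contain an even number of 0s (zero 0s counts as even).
Checking every binary string of length 0 to 4:
  Length 0: accepted: ε | rejected: (none)
  Length 1: accepted: 1 | rejected: 0
  Length 2: accepted: 00, 11 | rejected: 01, 10
  Length 3: accepted: 001, 010, 100, 111 | rejected: 000, 011, 101, 110
  Length 4: accepted: 0000, 0011, 0101, 0110, 1001, 1010, 1100, 1111 | rejected: 0001, 0010, 0100, 0111, 1000, 1011, 1101, 1110
Total: 16 string(s).

Final answer: ε, 1, 00, 11, 001, 010, 100, 111, 0000, 0011, 0101, 0110, 1001, 1010, 1100, 1111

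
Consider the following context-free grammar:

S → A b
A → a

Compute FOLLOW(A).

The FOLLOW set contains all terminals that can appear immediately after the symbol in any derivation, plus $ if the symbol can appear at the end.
A occurs only in S → A b, where it is immediately followed by the terminal b. So FOLLOW(A) = {b}.

Final answer: {b}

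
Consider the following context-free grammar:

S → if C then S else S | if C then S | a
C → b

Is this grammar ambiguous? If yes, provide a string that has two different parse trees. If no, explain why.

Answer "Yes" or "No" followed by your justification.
The 'dangling else' can attach to either if. Two leftmost derivations of  if b then if b then a else a:
  (1) S ⇒ if C then S else S ⇒ if b then S else S ⇒ if b then if C then S else S ⇒ if b then if b then S else S ⇒ if b then if b then a else S ⇒ if b then if b then a else a   (else belongs to the outer if)
  (2) S ⇒ if C then S ⇒ if b then S ⇒ if b then if C then S else S ⇒ if b then if b then S else S ⇒ if b then if b then a else S ⇒ if b then if b then a else a   (else belongs to the inner if)
Two distinct parse trees for the same string, so the grammar is ambiguous.

Final answer: Yes - the string 'if b then if b then a else a' has two distinct leftmost derivations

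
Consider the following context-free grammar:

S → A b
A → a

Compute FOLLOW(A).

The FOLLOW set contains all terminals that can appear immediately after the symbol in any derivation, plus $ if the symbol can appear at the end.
A occurs only in S → A b, where it is immediately followed by the terminal b. So FOLLOW(A) = {b}.

Final answer: {b}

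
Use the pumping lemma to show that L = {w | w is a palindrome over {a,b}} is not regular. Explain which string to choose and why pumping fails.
Language: L = {w | w is a palindrome over {a,b}} (strings that read the same forwards and backwards)
Step 1: Assume for contradiction that L is regular, with pumping length p.
Step 2: Choose s = a^p b a^p. Then s ∈ L (it reads the same forwards and backwards) and |s| ≥ p.
Step 3: Consider any decomposition s = xyz with |xy| ≤ p and |y| > 0. Since |xy| ≤ p and the first p symbols of s are all a's, y = a^k for some k with 1 ≤ k ≤ p.
Step 4: Pumping up (i = 2): xy²z = a^(p+k) b a^p. Its reverse is a^p b a^(p+k) ≠ a^(p+k) b a^p (the single b is no longer in the middle), so xy²z is not a palindrome and xy²z ∉ L.
This contradicts the pumping lemma, so L is not regular.

Final answer: Choose s = a^p b a^p. Since |xy| ≤ p, y = a^k with k ≥ 1. Then xy²z = a^(p+k) b a^p is not a palindrome, so ∉ L.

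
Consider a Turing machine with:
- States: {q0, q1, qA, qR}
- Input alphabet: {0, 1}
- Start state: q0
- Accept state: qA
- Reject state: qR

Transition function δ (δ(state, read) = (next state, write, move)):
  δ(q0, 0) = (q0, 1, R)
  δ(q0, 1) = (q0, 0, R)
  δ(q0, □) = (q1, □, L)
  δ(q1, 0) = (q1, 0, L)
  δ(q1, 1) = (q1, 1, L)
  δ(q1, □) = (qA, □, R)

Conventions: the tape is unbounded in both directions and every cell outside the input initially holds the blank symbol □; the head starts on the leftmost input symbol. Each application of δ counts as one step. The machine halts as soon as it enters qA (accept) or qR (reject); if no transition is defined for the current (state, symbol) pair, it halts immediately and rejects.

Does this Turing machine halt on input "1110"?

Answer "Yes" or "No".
Step 0: [q0]1110 (head at position 0)
Step 1: δ(q0, 1) = (q0, 0, R)  ⊢  0[q0]110 (head at position 1)
Step 2: δ(q0, 1) = (q0, 0, R)  ⊢  00[q0]10 (head at position 2)
Step 3: δ(q0, 1) = (q0, 0, R)  ⊢  000[q0]0 (head at position 3)
Step 4: δ(q0, 0) = (q0, 1, R)  ⊢  0001[q0]□ (head at position 4)
Step 5: δ(q0, □) = (q1, □, L)  ⊢  000[q1]1□ (head at position 3)
Step 6: δ(q1, 1) = (q1, 1, L)  ⊢  00[q1]01□ (head at position 2)
Step 7: δ(q1, 0) = (q1, 0, L)  ⊢  0[q1]001□ (head at position 1)
Step 8: δ(q1, 0) = (q1, 0, L)  ⊢  [q1]0001□ (head at position 0)
Step 9: δ(q1, 0) = (q1, 0, L)  ⊢  [q1]□0001□ (head at position -1)
Step 10: δ(q1, □) = (qA, □, R)  ⊢  □[qA]0001□ (head at position 0)
The machine is in qA, so it halts and accepts.
It halts after 10 steps.

Final answer: Yes - halts after 10 steps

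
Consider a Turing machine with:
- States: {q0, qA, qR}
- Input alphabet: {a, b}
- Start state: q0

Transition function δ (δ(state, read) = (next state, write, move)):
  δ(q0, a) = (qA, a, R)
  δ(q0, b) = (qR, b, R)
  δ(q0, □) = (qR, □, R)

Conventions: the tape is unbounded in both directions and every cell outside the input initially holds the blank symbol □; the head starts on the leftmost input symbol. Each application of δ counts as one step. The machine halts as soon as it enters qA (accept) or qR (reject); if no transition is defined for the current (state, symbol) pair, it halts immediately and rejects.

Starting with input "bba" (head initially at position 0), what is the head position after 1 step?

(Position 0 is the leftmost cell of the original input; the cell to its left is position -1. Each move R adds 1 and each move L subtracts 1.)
Step 0: [q0]bba (head at position 0)
Step 1: δ(q0, b) = (qR, b, R)  ⊢  b[qR]ba (head at position 1)
Head position after 1 step: 1

Final answer: Position 1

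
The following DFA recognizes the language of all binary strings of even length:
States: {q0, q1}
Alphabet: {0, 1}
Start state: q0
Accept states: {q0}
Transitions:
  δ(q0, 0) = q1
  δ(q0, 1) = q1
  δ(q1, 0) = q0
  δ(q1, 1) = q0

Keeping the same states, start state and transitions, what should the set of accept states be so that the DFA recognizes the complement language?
The DFA is complete (every state has a transition on every symbol), so the complement
is recognized by the same DFA with accepting and non-accepting states swapped.
Original accept states: {q0}
Complement accept states = All states - Original accept states
= {q0, q1} - {q0}
= {q1}
Complement language: strings of ODD length

Final answer: {q1}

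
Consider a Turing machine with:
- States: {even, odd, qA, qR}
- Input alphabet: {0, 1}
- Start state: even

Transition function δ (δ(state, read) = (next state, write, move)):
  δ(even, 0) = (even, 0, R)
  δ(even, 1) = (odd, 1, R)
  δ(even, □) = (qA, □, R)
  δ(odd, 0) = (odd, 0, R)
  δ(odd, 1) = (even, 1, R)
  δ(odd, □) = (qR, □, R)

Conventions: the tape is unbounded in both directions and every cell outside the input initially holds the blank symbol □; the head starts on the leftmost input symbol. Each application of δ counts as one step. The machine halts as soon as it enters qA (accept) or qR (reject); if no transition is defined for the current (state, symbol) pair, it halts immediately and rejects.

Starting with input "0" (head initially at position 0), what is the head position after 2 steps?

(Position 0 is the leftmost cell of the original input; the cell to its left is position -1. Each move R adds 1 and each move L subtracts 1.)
Step 0: [even]0 (head at position 0)
Step 1: δ(even, 0) = (even, 0, R)  ⊢  0[even]□ (head at position 1)
Step 2: δ(even, □) = (qA, □, R)  ⊢  0□[qA]□ (head at position 2)
Head position after 2 steps: 2

Final answer: Position 2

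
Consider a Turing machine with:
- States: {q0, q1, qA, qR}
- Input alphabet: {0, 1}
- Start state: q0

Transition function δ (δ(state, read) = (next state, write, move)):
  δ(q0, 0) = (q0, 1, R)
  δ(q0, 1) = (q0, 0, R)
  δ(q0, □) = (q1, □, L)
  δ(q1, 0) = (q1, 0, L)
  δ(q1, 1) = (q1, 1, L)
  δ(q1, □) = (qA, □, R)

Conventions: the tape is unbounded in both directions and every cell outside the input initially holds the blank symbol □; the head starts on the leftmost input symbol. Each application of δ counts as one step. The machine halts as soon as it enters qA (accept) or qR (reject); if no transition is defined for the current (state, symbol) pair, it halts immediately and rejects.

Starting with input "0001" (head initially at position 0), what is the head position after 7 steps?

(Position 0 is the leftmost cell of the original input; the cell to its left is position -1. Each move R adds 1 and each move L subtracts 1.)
Step 0: [q0]0001 (head at position 0)
Step 1: δ(q0, 0) = (q0, 1, R)  ⊢  1[q0]001 (head at position 1)
Step 2: δ(q0, 0) = (q0, 1, R)  ⊢  11[q0]01 (head at position 2)
Step 3: δ(q0, 0) = (q0, 1, R)  ⊢  111[q0]1 (head at position 3)
Step 4: δ(q0, 1) = (q0, 0, R)  ⊢  1110[q0]□ (head at position 4)
Step 5: δ(q0, □) = (q1, □, L)  ⊢  111[q1]0□ (head at position 3)
Step 6: δ(q1, 0) = (q1, 0, L)  ⊢  11[q1]10□ (head at position 2)
Step 7: δ(q1, 1) = (q1, 1, L)  ⊢  1[q1]110□ (head at position 1)
Head position after 7 steps: 1

Final answer: Position 1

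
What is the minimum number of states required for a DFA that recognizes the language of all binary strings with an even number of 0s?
Language: binary strings with an even number of 0s
Lower bound (Myhill–Nerode): the prefixes ε, 0 are pairwise distinguishable:
  ε vs 0: suffix ε distinguishes them (ε has zero 0s (accepted), 0 has one 0 (rejected))
So any DFA needs at least 2 states.
Upper bound: a DFA with 2 states exists (one state per class above).
Minimum states: 2

Final answer: 2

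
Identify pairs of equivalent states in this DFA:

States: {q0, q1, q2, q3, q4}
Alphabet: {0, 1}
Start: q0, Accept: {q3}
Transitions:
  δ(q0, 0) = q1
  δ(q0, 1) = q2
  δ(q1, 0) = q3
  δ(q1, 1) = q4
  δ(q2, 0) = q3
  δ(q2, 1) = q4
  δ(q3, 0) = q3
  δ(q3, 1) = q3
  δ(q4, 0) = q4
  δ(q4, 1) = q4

Using the table-filling algorithm:
Round 0 – mark pairs where exactly one state is accepting: (q0,q3), (q1,q3), (q2,q3), (q3,q4)
Round 1 – newly marked: (q0,q1) [on 0: q1 vs q3, already marked]; (q0,q2) [on 0: q1 vs q3, already marked]; (q1,q4) [on 0: q3 vs q4, already marked]; (q2,q4) [on 0: q3 vs q4, already marked]
Round 2 – newly marked: (q0,q4) [on 0: q1 vs q4, already marked]
No further pairs can be marked.
(q1, q2) unmarked: δ(q1,0)=q3, δ(q2,0)=q3; δ(q1,1)=q4, δ(q2,1)=q4 → equivalent
Equivalent pairs: (q1, q2)

Final answer: Equivalent pairs: (q1, q2)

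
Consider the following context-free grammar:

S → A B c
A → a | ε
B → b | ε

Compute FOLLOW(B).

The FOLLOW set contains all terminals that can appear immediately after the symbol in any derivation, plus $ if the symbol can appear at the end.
B occurs in S → A B c, immediately followed by the terminal c. So FOLLOW(B) = {c}.

Final answer: {c}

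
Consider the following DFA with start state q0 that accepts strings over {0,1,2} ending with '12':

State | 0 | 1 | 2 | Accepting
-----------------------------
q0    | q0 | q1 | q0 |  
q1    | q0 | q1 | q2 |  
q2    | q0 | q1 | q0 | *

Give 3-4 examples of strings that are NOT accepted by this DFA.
Any strings that end in a non-accepting state work; for example:
"0100": q0 → q0 → q1 → q0 → q0; q0 is not accepting → rejected
"0201": q0 → q0 → q0 → q0 → q1; q1 is not accepting → rejected
"1010": q0 → q1 → q0 → q1 → q0; q0 is not accepting → rejected
"2102": q0 → q0 → q1 → q0 → q0; q0 is not accepting → rejected

Final answer: "0100", "0201", "1010", "2102"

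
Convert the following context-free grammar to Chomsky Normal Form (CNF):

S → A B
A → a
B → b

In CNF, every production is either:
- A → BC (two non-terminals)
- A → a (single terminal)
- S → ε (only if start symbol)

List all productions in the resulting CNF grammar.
The grammar has no ε-productions or unit productions to eliminate.
S → A B is already in CNF (two non-terminals) – keep it.
A → a is already in CNF (single terminal) – keep it.
B → b is already in CNF (single terminal) – keep it.
Resulting CNF grammar (3 productions): A → a; B → b; S → A B

Final answer: A → a; B → b; S → A B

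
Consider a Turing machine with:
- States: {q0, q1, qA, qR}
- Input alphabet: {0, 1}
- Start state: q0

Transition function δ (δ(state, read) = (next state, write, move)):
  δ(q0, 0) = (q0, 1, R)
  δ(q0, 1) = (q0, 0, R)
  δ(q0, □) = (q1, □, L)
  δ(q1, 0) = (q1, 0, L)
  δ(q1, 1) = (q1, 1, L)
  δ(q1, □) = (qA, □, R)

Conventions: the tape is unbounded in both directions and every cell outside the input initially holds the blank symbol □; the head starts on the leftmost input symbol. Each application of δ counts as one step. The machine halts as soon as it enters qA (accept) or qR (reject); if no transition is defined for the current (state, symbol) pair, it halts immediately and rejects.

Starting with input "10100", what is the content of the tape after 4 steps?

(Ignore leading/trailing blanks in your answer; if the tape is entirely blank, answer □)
Step 0: [q0]10100 (head at position 0)
Step 1: δ(q0, 1) = (q0, 0, R)  ⊢  0[q0]0100 (head at position 1)
Step 2: δ(q0, 0) = (q0, 1, R)  ⊢  01[q0]100 (head at position 2)
Step 3: δ(q0, 1) = (q0, 0, R)  ⊢  010[q0]00 (head at position 3)
Step 4: δ(q0, 0) = (q0, 1, R)  ⊢  0101[q0]0 (head at position 4)
Tape after 4 steps (ignoring surrounding blanks): 01010

Final answer: Tape: 01010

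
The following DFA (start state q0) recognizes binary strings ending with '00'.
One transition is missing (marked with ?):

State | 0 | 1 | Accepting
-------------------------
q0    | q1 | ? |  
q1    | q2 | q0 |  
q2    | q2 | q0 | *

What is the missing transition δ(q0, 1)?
q0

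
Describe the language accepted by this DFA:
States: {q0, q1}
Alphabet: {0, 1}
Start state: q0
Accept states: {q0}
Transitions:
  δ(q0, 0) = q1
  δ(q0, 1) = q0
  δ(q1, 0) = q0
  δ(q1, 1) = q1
Analyzing the DFA structure:
Start state: q0
Accept states: {q0}
Interpreting what each state remembers (checking against the transitions):
  q0: an even number of 0s has been read so far
  q1: an odd number of 0s has been read so far
  δ(q0, 0): in q0 (an even number of 0s has been read so far), after reading 0 we have: an odd number of 0s has been read so far → q1
  δ(q0, 1): in q0 (an even number of 0s has been read so far), after reading 1 we have: an even number of 0s has been read so far → q0
  δ(q1, 0): in q1 (an odd number of 0s has been read so far), after reading 0 we have: an even number of 0s has been read so far → q0
  δ(q1, 1): in q1 (an odd number of 0s has been read so far), after reading 1 we have: an odd number of 0s has been read so far → q1
A string is accepted iff it ends in {q0}, i.e. an even number of 0s has been read so far.
Language: All binary strings with an even number of 0s

Final answer: All binary strings with an even number of 0s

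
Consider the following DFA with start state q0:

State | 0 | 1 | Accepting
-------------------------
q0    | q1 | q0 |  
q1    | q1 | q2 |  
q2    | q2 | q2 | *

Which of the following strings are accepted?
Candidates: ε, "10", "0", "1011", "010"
ε: q0; q0 is not accepting → rejected
"10": q0 → q0 → q1; q1 is not accepting → rejected
"0": q0 → q1; q1 is not accepting → rejected
"1011": q0 → q0 → q1 → q2 → q2; q2 is accepting → accepted
"010": q0 → q1 → q2 → q2; q2 is accepting → accepted

Final answer: "1011", "010"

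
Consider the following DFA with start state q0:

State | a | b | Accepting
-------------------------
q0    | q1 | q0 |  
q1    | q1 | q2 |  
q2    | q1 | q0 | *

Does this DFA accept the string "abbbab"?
Start in q0.
Read 'a': q0 → q1
Read 'b': q1 → q2
Read 'b': q2 → q0
Read 'b': q0 → q0
Read 'a': q0 → q1
Read 'b': q1 → q2
Final state q2 is accepting, so the string is accepted.

Final answer: Yes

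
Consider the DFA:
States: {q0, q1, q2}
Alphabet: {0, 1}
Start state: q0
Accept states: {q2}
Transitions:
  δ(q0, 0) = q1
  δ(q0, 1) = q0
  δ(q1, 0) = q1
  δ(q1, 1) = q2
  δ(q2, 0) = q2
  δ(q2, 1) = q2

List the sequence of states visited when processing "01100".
Starting at q0
Read '0': q0 -> q1
Read '1': q1 -> q2
Read '1': q2 -> q2
Read '0': q2 -> q2
Read '0': q2 -> q2

Final answer: q0 -> q1 -> q2 -> q2 -> q2 -> q2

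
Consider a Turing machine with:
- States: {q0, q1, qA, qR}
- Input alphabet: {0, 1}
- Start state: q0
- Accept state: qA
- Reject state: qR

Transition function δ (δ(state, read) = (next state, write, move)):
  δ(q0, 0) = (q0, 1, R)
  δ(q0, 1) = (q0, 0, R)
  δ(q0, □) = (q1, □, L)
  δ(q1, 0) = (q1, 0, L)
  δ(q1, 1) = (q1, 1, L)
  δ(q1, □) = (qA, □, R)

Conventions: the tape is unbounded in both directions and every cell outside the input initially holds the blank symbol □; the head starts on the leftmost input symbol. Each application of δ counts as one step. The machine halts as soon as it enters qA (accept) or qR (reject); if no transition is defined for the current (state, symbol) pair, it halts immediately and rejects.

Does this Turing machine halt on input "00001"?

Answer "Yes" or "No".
Step 0: [q0]00001 (head at position 0)
Step 1: δ(q0, 0) = (q0, 1, R)  ⊢  1[q0]0001 (head at position 1)
Step 2: δ(q0, 0) = (q0, 1, R)  ⊢  11[q0]001 (head at position 2)
Step 3: δ(q0, 0) = (q0, 1, R)  ⊢  111[q0]01 (head at position 3)
Step 4: δ(q0, 0) = (q0, 1, R)  ⊢  1111[q0]1 (head at position 4)
Step 5: δ(q0, 1) = (q0, 0, R)  ⊢  11110[q0]□ (head at position 5)
Step 6: δ(q0, □) = (q1, □, L)  ⊢  1111[q1]0□ (head at position 4)
Step 7: δ(q1, 0) = (q1, 0, L)  ⊢  111[q1]10□ (head at position 3)
Step 8: δ(q1, 1) = (q1, 1, L)  ⊢  11[q1]110□ (head at position 2)
Step 9: δ(q1, 1) = (q1, 1, L)  ⊢  1[q1]1110□ (head at position 1)
Step 10: δ(q1, 1) = (q1, 1, L)  ⊢  [q1]11110□ (head at position 0)
Step 11: δ(q1, 1) = (q1, 1, L)  ⊢  [q1]□11110□ (head at position -1)
Step 12: δ(q1, □) = (qA, □, R)  ⊢  □[qA]11110□ (head at position 0)
The machine is in qA, so it halts and accepts.
It halts after 12 steps.

Final answer: Yes - halts after 12 steps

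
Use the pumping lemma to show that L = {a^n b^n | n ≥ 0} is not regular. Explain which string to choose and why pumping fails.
Language: L = {a^n b^n | n ≥ 0} (equal numbers of a's followed by b's)
Step 1: Assume for contradiction that L is regular, with pumping length p.
Step 2: Choose s = a^p b^p. Then s ∈ L (it has p a's followed by p b's) and |s| ≥ p.
Step 3: Consider any decomposition s = xyz with |xy| ≤ p and |y| > 0. Since |xy| ≤ p and the first p symbols of s are all a's, y = a^k for some k with 1 ≤ k ≤ p.
Step 4: Pumping up (i = 2): xy²z = a^(p+k) b^p, which has more a's than b's, so xy²z ∉ L.
This contradicts the pumping lemma, so L is not regular.

Final answer: Choose s = a^p b^p. Since |xy| ≤ p, y = a^k with k ≥ 1. Then xy²z = a^(p+k) b^p ∉ L.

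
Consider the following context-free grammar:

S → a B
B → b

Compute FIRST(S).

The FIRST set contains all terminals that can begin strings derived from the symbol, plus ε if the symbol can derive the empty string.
S has the single production S → a B, whose right-hand side begins with the terminal a. So FIRST(S) = {a}.

Final answer: {a}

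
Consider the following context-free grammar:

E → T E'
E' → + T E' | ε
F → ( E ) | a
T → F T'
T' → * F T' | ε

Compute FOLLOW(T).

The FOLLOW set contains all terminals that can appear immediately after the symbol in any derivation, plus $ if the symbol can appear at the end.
Useful FIRST sets: FIRST(E') = {+, ε}, FIRST(T') = {*, ε} (both E' and T' are nullable).
FOLLOW(E): E is the start symbol → $; E appears in F → ( E ) followed by ')' → FOLLOW(E) = {), $}.
FOLLOW(E'): E' appears at the right end of E → T E' and of E' → + T E', so FOLLOW(E') ⊇ FOLLOW(E) (the second occurrence adds nothing new). FOLLOW(E') = {), $}.
FOLLOW(T): in E → T E' and E' → + T E', T is followed by E': add FIRST(E') minus ε = {+}; since E' is nullable, also add FOLLOW(E) and FOLLOW(E') = {), $}. FOLLOW(T) = {+, ), $}.

Final answer: {$, ), +}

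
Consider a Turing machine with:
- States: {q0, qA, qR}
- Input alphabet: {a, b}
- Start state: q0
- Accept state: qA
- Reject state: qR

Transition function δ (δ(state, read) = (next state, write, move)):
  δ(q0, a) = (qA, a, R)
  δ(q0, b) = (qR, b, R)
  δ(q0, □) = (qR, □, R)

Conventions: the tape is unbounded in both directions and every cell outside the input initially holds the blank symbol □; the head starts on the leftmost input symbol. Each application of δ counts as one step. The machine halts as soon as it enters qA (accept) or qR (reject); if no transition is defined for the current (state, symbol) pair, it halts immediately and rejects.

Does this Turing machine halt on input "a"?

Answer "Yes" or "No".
Step 0: [q0]a (head at position 0)
Step 1: δ(q0, a) = (qA, a, R)  ⊢  a[qA]□ (head at position 1)
The machine is in qA, so it halts and accepts.
It halts after 1 steps.

Final answer: Yes - halts after 1 steps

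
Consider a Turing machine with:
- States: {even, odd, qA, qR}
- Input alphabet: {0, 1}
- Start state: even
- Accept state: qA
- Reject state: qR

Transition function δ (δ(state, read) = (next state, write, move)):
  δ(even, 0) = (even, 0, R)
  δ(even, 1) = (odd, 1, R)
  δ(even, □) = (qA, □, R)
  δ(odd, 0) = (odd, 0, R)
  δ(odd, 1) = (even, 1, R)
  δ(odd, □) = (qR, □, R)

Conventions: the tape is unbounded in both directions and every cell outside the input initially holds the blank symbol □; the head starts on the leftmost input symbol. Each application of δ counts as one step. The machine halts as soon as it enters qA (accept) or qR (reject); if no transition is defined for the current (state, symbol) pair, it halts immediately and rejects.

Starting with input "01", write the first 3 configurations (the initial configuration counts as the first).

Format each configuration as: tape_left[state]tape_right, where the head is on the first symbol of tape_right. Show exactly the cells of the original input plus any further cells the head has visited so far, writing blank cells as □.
Step 0: [even]01 (head at position 0)
Step 1: δ(even, 0) = (even, 0, R)  ⊢  0[even]1 (head at position 1)
Step 2: δ(even, 1) = (odd, 1, R)  ⊢  01[odd]□ (head at position 2)

Final answer: [even]01 ⊢ 0[even]1 ⊢ 01[odd]□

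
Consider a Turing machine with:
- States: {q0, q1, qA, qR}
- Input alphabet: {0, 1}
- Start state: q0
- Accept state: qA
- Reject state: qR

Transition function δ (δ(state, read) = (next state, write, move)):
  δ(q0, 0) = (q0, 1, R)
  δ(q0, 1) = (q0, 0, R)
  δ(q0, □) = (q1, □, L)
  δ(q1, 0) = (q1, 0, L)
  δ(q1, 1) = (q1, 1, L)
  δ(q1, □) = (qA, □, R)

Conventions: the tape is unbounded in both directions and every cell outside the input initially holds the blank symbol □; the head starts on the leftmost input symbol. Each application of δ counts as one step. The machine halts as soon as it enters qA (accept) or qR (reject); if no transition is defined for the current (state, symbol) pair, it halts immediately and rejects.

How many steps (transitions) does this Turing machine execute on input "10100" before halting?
Step 0: [q0]10100 (head at position 0)
Step 1: δ(q0, 1) = (q0, 0, R)  ⊢  0[q0]0100 (head at position 1)
Step 2: δ(q0, 0) = (q0, 1, R)  ⊢  01[q0]100 (head at position 2)
Step 3: δ(q0, 1) = (q0, 0, R)  ⊢  010[q0]00 (head at position 3)
Step 4: δ(q0, 0) = (q0, 1, R)  ⊢  0101[q0]0 (head at position 4)
Step 5: δ(q0, 0) = (q0, 1, R)  ⊢  01011[q0]□ (head at position 5)
Step 6: δ(q0, □) = (q1, □, L)  ⊢  0101[q1]1□ (head at position 4)
Step 7: δ(q1, 1) = (q1, 1, L)  ⊢  010[q1]11□ (head at position 3)
Step 8: δ(q1, 1) = (q1, 1, L)  ⊢  01[q1]011□ (head at position 2)
Step 9: δ(q1, 0) = (q1, 0, L)  ⊢  0[q1]1011□ (head at position 1)
Step 10: δ(q1, 1) = (q1, 1, L)  ⊢  [q1]01011□ (head at position 0)
Step 11: δ(q1, 0) = (q1, 0, L)  ⊢  [q1]□01011□ (head at position -1)
Step 12: δ(q1, □) = (qA, □, R)  ⊢  □[qA]01011□ (head at position 0)
The machine is in qA, so it halts and accepts.
Number of transitions executed: 12.

Final answer: 12 steps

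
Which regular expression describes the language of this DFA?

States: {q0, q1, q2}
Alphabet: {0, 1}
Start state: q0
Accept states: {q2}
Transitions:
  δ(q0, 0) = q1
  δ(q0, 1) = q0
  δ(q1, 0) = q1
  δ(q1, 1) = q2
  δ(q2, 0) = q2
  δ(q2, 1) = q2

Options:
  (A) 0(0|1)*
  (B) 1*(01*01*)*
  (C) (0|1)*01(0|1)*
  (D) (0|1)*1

Testing sample strings against the DFA:
  '11101' -> accepted
  '1001' -> accepted
  '1011' -> accepted
  '00101' -> accepted
Checking each option for a counterexample:
  (A) 0(0|1)*: '0' is rejected by the DFA but matches the regex → eliminated
  (B) 1*(01*01*)*: ε is rejected by the DFA but matches the regex → eliminated
  (C) (0|1)*01(0|1)*: agrees with the DFA on all strings of length ≤ 4
  (D) (0|1)*1: '1' is rejected by the DFA but matches the regex → eliminated
Only (C) (0|1)*01(0|1)* is consistent with the DFA.

Final answer: (C) (0|1)*01(0|1)*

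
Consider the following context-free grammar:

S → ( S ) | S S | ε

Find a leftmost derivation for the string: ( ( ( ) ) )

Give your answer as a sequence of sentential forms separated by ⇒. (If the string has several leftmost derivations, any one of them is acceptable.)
Start with S.
Step 1: the leftmost non-terminal is S; apply S → ( S ):  ( S )
Step 2: the leftmost non-terminal is S; apply S → ( S ):  ( ( S ) )
Step 3: the leftmost non-terminal is S; apply S → ( S ):  ( ( ( S ) ) )
Step 4: the leftmost non-terminal is S; apply S → ε:  ( ( ( ) ) )

Final answer: S ⇒ ( S ) ⇒ ( ( S ) ) ⇒ ( ( ( S ) ) ) ⇒ ( ( ( ) ) )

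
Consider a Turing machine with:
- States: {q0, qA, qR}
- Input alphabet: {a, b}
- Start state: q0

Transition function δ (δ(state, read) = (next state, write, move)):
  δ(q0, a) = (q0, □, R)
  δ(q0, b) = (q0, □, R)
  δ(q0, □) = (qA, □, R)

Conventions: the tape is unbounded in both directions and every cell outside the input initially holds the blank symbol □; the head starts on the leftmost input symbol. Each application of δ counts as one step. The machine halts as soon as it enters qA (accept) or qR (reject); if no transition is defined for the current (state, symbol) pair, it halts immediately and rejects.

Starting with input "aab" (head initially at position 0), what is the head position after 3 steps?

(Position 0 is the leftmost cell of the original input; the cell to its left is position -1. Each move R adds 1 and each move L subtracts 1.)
Step 0: [q0]aab (head at position 0)
Step 1: δ(q0, a) = (q0, □, R)  ⊢  □[q0]ab (head at position 1)
Step 2: δ(q0, a) = (q0, □, R)  ⊢  □□[q0]b (head at position 2)
Step 3: δ(q0, b) = (q0, □, R)  ⊢  □□□[q0]□ (head at position 3)
Head position after 3 steps: 3

Final answer: Position 3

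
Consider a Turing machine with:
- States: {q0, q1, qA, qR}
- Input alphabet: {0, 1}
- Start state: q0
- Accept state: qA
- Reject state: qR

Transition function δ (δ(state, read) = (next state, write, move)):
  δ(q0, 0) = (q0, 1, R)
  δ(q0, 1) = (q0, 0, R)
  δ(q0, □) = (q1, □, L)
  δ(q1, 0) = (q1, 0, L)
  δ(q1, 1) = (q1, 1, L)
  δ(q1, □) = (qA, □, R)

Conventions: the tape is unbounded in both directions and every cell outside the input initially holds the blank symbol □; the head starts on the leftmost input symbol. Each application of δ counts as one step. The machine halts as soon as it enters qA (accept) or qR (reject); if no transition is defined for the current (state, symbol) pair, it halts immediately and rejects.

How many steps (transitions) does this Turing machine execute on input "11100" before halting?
Step 0: [q0]11100 (head at position 0)
Step 1: δ(q0, 1) = (q0, 0, R)  ⊢  0[q0]1100 (head at position 1)
Step 2: δ(q0, 1) = (q0, 0, R)  ⊢  00[q0]100 (head at position 2)
Step 3: δ(q0, 1) = (q0, 0, R)  ⊢  000[q0]00 (head at position 3)
Step 4: δ(q0, 0) = (q0, 1, R)  ⊢  0001[q0]0 (head at position 4)
Step 5: δ(q0, 0) = (q0, 1, R)  ⊢  00011[q0]□ (head at position 5)
Step 6: δ(q0, □) = (q1, □, L)  ⊢  0001[q1]1□ (head at position 4)
Step 7: δ(q1, 1) = (q1, 1, L)  ⊢  000[q1]11□ (head at position 3)
Step 8: δ(q1, 1) = (q1, 1, L)  ⊢  00[q1]011□ (head at position 2)
Step 9: δ(q1, 0) = (q1, 0, L)  ⊢  0[q1]0011□ (head at position 1)
Step 10: δ(q1, 0) = (q1, 0, L)  ⊢  [q1]00011□ (head at position 0)
Step 11: δ(q1, 0) = (q1, 0, L)  ⊢  [q1]□00011□ (head at position -1)
Step 12: δ(q1, □) = (qA, □, R)  ⊢  □[qA]00011□ (head at position 0)
The machine is in qA, so it halts and accepts.
Number of transitions executed: 12.

Final answer: 12 steps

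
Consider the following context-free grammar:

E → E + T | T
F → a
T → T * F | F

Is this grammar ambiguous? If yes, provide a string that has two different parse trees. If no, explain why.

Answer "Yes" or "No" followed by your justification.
This is the standard stratified expression grammar: '+' is introduced only by the left-recursive rule E → E + T and '*' only by the left-recursive rule T → T * F, with F → a. For any string, the last '+' must be the one produced at the root E (everything after it is a T containing no '+'), and likewise within each T the last '*' is produced at its root. This fixes the parse tree uniquely (left-associative, '*' binding tighter than '+'), so every string has exactly one parse tree.

Final answer: No - the grammar is unambiguous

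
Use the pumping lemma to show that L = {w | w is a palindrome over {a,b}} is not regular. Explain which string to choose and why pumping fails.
Language: L = {w | w is a palindrome over {a,b}} (strings that read the same forwards and backwards)
Step 1: Assume for contradiction that L is regular, with pumping length p.
Step 2: Choose s = a^p b a^p. Then s ∈ L (it reads the same forwards and backwards) and |s| ≥ p.
Step 3: Consider any decomposition s = xyz with |xy| ≤ p and |y| > 0. Since |xy| ≤ p and the first p symbols of s are all a's, y = a^k for some k with 1 ≤ k ≤ p.
Step 4: Pumping up (i = 2): xy²z = a^(p+k) b a^p. Its reverse is a^p b a^(p+k) ≠ a^(p+k) b a^p (the single b is no longer in the middle), so xy²z is not a palindrome and xy²z ∉ L.
This contradicts the pumping lemma, so L is not regular.

Final answer: Choose s = a^p b a^p. Since |xy| ≤ p, y = a^k with k ≥ 1. Then xy²z = a^(p+k) b a^p is not a palindrome, so ∉ L.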